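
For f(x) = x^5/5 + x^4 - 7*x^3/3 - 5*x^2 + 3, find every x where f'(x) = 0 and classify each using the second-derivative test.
f'(x) = x*(x^3 + 4*x^2 - 7*x - 10)

Solve f'(x) = 0:
  Factor: x^4 + 4*x^3 - 7*x^2 - 10*x = x*(x - 2)*(x + 1)*(x + 5) = 0.
  ⇒ x = -5, -1, 0, 2

f''(x) = 4*x^3 + 12*x^2 - 14*x - 10
Second-derivative test at each critical point:
  f''(-5) = -140 < 0 → local maximum
  f''(-1) = 12 > 0 → local minimum
  f''(0) = -10 < 0 → local maximum
  f''(2) = 42 > 0 → local minimum

Critical points: x = -5 (local maximum); x = -1 (local minimum); x = 0 (local maximum); x = 2 (local minimum)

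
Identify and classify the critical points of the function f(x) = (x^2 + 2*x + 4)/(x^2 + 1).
f'(x) = 2*(-x^2 - 3*x + 1)/(x^4 + 2*x^2 + 1)

Solve f'(x) = 0:
  f'(x) = -2*(x^2 + 3*x - 1)/(x^2 + 1)^2; the denominator is positive wherever f is defined, so f'(x) = 0 ⇔ -2*x^2 - 6*x + 2 = 0.
  Factor: -2*x^2 - 6*x + 2 = -2*(x^2 + 3*x - 1); x^2 + 3*x - 1 = 0 has no rational roots; quadratic formula: x = (-3 ± √13)/2.
  ⇒ x = -sqrt(13)/2 - 3/2 ≈ -3.3028, -3/2 + sqrt(13)/2 ≈ 0.3028

f''(x) = 2*(2*x^3 + 9*x^2 - 6*x - 3)/(x^6 + 3*x^4 + 3*x^2 + 1)
Second-derivative test at each critical point:
  f''(-3.3028) = 0.0509 > 0 → local minimum
  f''(0.3028) = -6.0509 < 0 → local maximum

Critical points: x = -sqrt(13)/2 - 3/2 ≈ -3.3028 (local minimum); x = -3/2 + sqrt(13)/2 ≈ 0.3028 (local maximum)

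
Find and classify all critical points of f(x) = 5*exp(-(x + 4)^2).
f'(x) = 10*(-x - 4)*exp(-(x + 4)^2)

Solve f'(x) = 0:
  f'(x) = (-10*x - 40)·exp(-(x + 4)^2) and exp(-(x + 4)^2) > 0 for every x, so f'(x) = 0 ⇔ -10*x - 40 = 0.
  Factor: -10*x - 40 = -10*(x + 4) = 0.
  ⇒ x = -4

f''(x) = 10*(2*(x + 4)^2 - 1)*exp(-(x + 4)^2)
Second-derivative test at each critical point:
  f''(-4) = -10 < 0 → local maximum

Critical points: x = -4 (local maximum)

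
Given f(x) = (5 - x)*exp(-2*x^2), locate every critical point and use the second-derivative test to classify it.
f'(x) = (4*x*(x - 5) - 1)*exp(-2*x^2)

Solve f'(x) = 0:
  f'(x) = (4*x^2 - 20*x - 1)·exp(-2*x^2) and exp(-2*x^2) > 0 for every x, so f'(x) = 0 ⇔ 4*x^2 - 20*x - 1 = 0.
  4*x^2 - 20*x - 1 = 0 has no rational roots; quadratic formula: x = (20 ± √416)/8.
  ⇒ x = 5/2 - sqrt(26)/2 ≈ -0.0495, 5/2 + sqrt(26)/2 ≈ 5.0495

f''(x) = 4*(4*x^2*(5 - x) + 3*x - 5)*exp(-2*x^2)
Second-derivative test at each critical point:
  f''(-0.0495) = -20.2963 < 0 → local maximum
  f''(5.0495) = 1.454e-21 > 0 → local minimum

Critical points: x = 5/2 - sqrt(26)/2 ≈ -0.0495 (local maximum); x = 5/2 + sqrt(26)/2 ≈ 5.0495 (local minimum)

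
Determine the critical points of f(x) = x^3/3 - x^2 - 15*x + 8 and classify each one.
f'(x) = x^2 - 2*x - 15

Solve f'(x) = 0:
  Factor: x^2 - 2*x - 15 = (x - 5)*(x + 3) = 0.
  ⇒ x = -3, 5

f''(x) = 2*x - 2
Second-derivative test at each critical point:
  f''(-3) = -8 < 0 → local maximum
  f''(5) = 8 > 0 → local minimum

Critical points: x = -3 (local maximum); x = 5 (local minimum)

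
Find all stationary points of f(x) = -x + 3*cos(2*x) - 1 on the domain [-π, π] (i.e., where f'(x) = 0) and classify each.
f'(x) = -6*sin(2*x) - 1

Solve f'(x) = 0 on [-π, π]:
  f'(x) = 0 ⇔ sin(2*x) = -1/6, i.e. 2*x = arcsin(-1/6) + 2nπ or 2*x = π − arcsin(-1/6) + 2nπ; keep the solutions lying in [-π, π].
  ⇒ x = -pi/2 + asin(1/6)/2 ≈ -1.4871, -asin(1/6)/2 ≈ -0.0837, asin(1/6)/2 + pi/2 ≈ 1.6545, pi - asin(1/6)/2 ≈ 3.0579

f''(x) = -12*cos(2*x)
Second-derivative test at each critical point:
  f''(-1.4871) = 11.8322 > 0 → local minimum
  f''(-0.0837) = -11.8322 < 0 → local maximum
  f''(1.6545) = 11.8322 > 0 → local minimum
  f''(3.0579) = -11.8322 < 0 → local maximum

Critical points: x = -pi/2 + asin(1/6)/2 ≈ -1.4871 (local minimum); x = -asin(1/6)/2 ≈ -0.0837 (local maximum); x = asin(1/6)/2 + pi/2 ≈ 1.6545 (local minimum); x = pi - asin(1/6)/2 ≈ 3.0579 (local maximum)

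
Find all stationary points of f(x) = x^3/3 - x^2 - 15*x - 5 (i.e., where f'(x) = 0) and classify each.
f'(x) = x^2 - 2*x - 15

Solve f'(x) = 0:
  Factor: x^2 - 2*x - 15 = (x - 5)*(x + 3) = 0.
  ⇒ x = -3, 5

f''(x) = 2*x - 2
Second-derivative test at each critical point:
  f''(-3) = -8 < 0 → local maximum
  f''(5) = 8 > 0 → local minimum

Critical points: x = -3 (local maximum); x = 5 (local minimum)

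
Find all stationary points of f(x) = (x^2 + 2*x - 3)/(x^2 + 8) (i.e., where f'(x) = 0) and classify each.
f'(x) = 2*(-x^2 + 11*x + 8)/(x^4 + 16*x^2 + 64)

Solve f'(x) = 0:
  f'(x) = -2*(x^2 - 11*x - 8)/(x^2 + 8)^2; the denominator is positive wherever f is defined, so f'(x) = 0 ⇔ -2*x^2 + 22*x + 16 = 0.
  Factor: -2*x^2 + 22*x + 16 = -2*(x^2 - 11*x - 8); x^2 - 11*x - 8 = 0 has no rational roots; quadratic formula: x = (11 ± √153)/2.
  ⇒ x = 11/2 - 3*sqrt(17)/2 ≈ -0.6847, 11/2 + 3*sqrt(17)/2 ≈ 11.6847

f''(x) = 2*(2*x^3 - 33*x^2 - 48*x + 88)/(x^6 + 24*x^4 + 192*x^2 + 512)
Second-derivative test at each critical point:
  f''(-0.6847) = 0.3449 > 0 → local minimum
  f''(11.6847) = -0.0012 < 0 → local maximum

Critical points: x = 11/2 - 3*sqrt(17)/2 ≈ -0.6847 (local minimum); x = 11/2 + 3*sqrt(17)/2 ≈ 11.6847 (local maximum)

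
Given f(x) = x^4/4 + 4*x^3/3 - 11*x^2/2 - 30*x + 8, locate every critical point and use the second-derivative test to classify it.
f'(x) = x^3 + 4*x^2 - 11*x - 30

Solve f'(x) = 0:
  Factor: x^3 + 4*x^2 - 11*x - 30 = (x - 3)*(x + 2)*(x + 5) = 0.
  ⇒ x = -5, -2, 3

f''(x) = 3*x^2 + 8*x - 11
Second-derivative test at each critical point:
  f''(-5) = 24 > 0 → local minimum
  f''(-2) = -15 < 0 → local maximum
  f''(3) = 40 > 0 → local minimum

Critical points: x = -5 (local minimum); x = -2 (local maximum); x = 3 (local minimum)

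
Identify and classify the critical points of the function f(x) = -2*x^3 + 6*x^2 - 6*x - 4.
f'(x) = -6*x^2 + 12*x - 6

Solve f'(x) = 0:
  Factor: -6*x^2 + 12*x - 6 = -6*(x - 1)^2 = 0.
  ⇒ x = 1

f''(x) = 12 - 12*x
Second-derivative test at each critical point:
  f''(1) = 0, so the second-derivative test is inconclusive; use the first-derivative test: f'(3/4) = -0.3750, f'(5/4) = -0.3750 — f' is negative on both sides (no sign change) → neither a local maximum nor a local minimum

Critical points: x = 1 (neither)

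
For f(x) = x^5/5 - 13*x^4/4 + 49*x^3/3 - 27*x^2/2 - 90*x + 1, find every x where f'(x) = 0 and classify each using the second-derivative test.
f'(x) = x^4 - 13*x^3 + 49*x^2 - 27*x - 90

Solve f'(x) = 0:
  Factor: x^4 - 13*x^3 + 49*x^2 - 27*x - 90 = (x - 6)*(x - 5)*(x - 3)*(x + 1) = 0.
  ⇒ x = -1, 3, 5, 6

f''(x) = 4*x^3 - 39*x^2 + 98*x - 27
Second-derivative test at each critical point:
  f''(-1) = -168 < 0 → local maximum
  f''(3) = 24 > 0 → local minimum
  f''(5) = -12 < 0 → local maximum
  f''(6) = 21 > 0 → local minimum

Critical points: x = -1 (local maximum); x = 3 (local minimum); x = 5 (local maximum); x = 6 (local minimum)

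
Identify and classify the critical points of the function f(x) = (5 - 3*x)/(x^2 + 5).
f'(x) = (3*x^2 - 10*x - 15)/(x^4 + 10*x^2 + 25)

Solve f'(x) = 0:
  f'(x) = (3*x^2 - 10*x - 15)/(x^2 + 5)^2; the denominator is positive wherever f is defined, so f'(x) = 0 ⇔ 3*x^2 - 10*x - 15 = 0.
  3*x^2 - 10*x - 15 = 0 has no rational roots; quadratic formula: x = (10 ± √280)/6.
  ⇒ x = 5/3 - sqrt(70)/3 ≈ -1.1222, 5/3 + sqrt(70)/3 ≈ 4.4555

f''(x) = 2*(4*x^2*(5 - 3*x) + (9*x - 5)*(x^2 + 5))/(x^2 + 5)^3
Second-derivative test at each critical point:
  f''(-1.1222) = -0.4271 < 0 → local maximum
  f''(4.4555) = 0.0271 > 0 → local minimum

Critical points: x = 5/3 - sqrt(70)/3 ≈ -1.1222 (local maximum); x = 5/3 + sqrt(70)/3 ≈ 4.4555 (local minimum)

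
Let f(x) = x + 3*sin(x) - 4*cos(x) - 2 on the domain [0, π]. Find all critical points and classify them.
f'(x) = 4*sin(x) + 3*cos(x) + 1

Solve f'(x) = 0 on [0, π]:
  f'(x) = 0 ⇔ 4*sin(x) + 3*cos(x) = -1. Write the left side as R·cos(x + φ) with R = √(3² + (-4)²) = 5, cos φ = 3/5, sin φ = -4/5; then cos(x + φ) = -1/5. Solve for x and keep the solutions lying in [0, π].
  ⇒ x = atan((-4 + 6*sqrt(6))/(-8*sqrt(6) - 3)) + pi ≈ 2.6994

f''(x) = -3*sin(x) + 4*cos(x)
Second-derivative test at each critical point:
  f''(2.6994) = -4.8990 < 0 → local maximum

Critical points: x = atan((-4 + 6*sqrt(6))/(-8*sqrt(6) - 3)) + pi ≈ 2.6994 (local maximum)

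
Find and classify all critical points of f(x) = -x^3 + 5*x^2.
f'(x) = x*(10 - 3*x)

Solve f'(x) = 0:
  Factor: -3*x^2 + 10*x = -x*(3*x - 10) = 0.
  ⇒ x = 0, 10/3

f''(x) = 10 - 6*x
Second-derivative test at each critical point:
  f''(0) = 10 > 0 → local minimum
  f''(10/3) = -10 < 0 → local maximum

Critical points: x = 0 (local minimum); x = 10/3 (local maximum)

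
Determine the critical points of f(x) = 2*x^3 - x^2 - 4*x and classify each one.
f'(x) = 6*x^2 - 2*x - 4

Solve f'(x) = 0:
  Factor: 6*x^2 - 2*x - 4 = 2*(x - 1)*(3*x + 2) = 0.
  ⇒ x = -2/3, 1

f''(x) = 12*x - 2
Second-derivative test at each critical point:
  f''(-2/3) = -10 < 0 → local maximum
  f''(1) = 10 > 0 → local minimum

Critical points: x = -2/3 (local maximum); x = 1 (local minimum)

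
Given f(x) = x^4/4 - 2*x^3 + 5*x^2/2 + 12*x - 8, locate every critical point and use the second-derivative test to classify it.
f'(x) = x^3 - 6*x^2 + 5*x + 12

Solve f'(x) = 0:
  Factor: x^3 - 6*x^2 + 5*x + 12 = (x - 4)*(x - 3)*(x + 1) = 0.
  ⇒ x = -1, 3, 4

f''(x) = 3*x^2 - 12*x + 5
Second-derivative test at each critical point:
  f''(-1) = 20 > 0 → local minimum
  f''(3) = -4 < 0 → local maximum
  f''(4) = 5 > 0 → local minimum

Critical points: x = -1 (local minimum); x = 3 (local maximum); x = 4 (local minimum)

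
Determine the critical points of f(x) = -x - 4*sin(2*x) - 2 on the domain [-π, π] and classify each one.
f'(x) = 16*sin(x)^2 - 9

Solve f'(x) = 0 on [-π, π]:
  f'(x) = 0 ⇔ cos(2*x) = -1/8, i.e. 2*x = ±arccos(-1/8) + 2nπ; keep the solutions lying in [-π, π].
  ⇒ x = -pi + acos(-1/8)/2 ≈ -2.2935, -acos(-1/8)/2 ≈ -0.8481, acos(-1/8)/2 ≈ 0.8481, pi - acos(-1/8)/2 ≈ 2.2935

f''(x) = 16*sin(2*x)
Second-derivative test at each critical point:
  f''(-2.2935) = 15.8745 > 0 → local minimum
  f''(-0.8481) = -15.8745 < 0 → local maximum
  f''(0.8481) = 15.8745 > 0 → local minimum
  f''(2.2935) = -15.8745 < 0 → local maximum

Critical points: x = -pi + acos(-1/8)/2 ≈ -2.2935 (local minimum); x = -acos(-1/8)/2 ≈ -0.8481 (local maximum); x = acos(-1/8)/2 ≈ 0.8481 (local minimum); x = pi - acos(-1/8)/2 ≈ 2.2935 (local maximum)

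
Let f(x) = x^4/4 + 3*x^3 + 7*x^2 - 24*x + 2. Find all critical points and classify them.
f'(x) = x^3 + 9*x^2 + 14*x - 24

Solve f'(x) = 0:
  Factor: x^3 + 9*x^2 + 14*x - 24 = (x - 1)*(x + 4)*(x + 6) = 0.
  ⇒ x = -6, -4, 1

f''(x) = 3*x^2 + 18*x + 14
Second-derivative test at each critical point:
  f''(-6) = 14 > 0 → local minimum
  f''(-4) = -10 < 0 → local maximum
  f''(1) = 35 > 0 → local minimum

Critical points: x = -6 (local minimum); x = -4 (local maximum); x = 1 (local minimum)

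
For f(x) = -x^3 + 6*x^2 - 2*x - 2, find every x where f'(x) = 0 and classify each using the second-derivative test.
f'(x) = -3*x^2 + 12*x - 2

Solve f'(x) = 0:
  3*x^2 - 12*x + 2 = 0 has no rational roots; quadratic formula: x = (12 ± √120)/6.
  ⇒ x = 2 - sqrt(30)/3 ≈ 0.1743, sqrt(30)/3 + 2 ≈ 3.8257

f''(x) = 12 - 6*x
Second-derivative test at each critical point:
  f''(0.1743) = 10.9545 > 0 → local minimum
  f''(3.8257) = -10.9545 < 0 → local maximum

Critical points: x = 2 - sqrt(30)/3 ≈ 0.1743 (local minimum); x = sqrt(30)/3 + 2 ≈ 3.8257 (local maximum)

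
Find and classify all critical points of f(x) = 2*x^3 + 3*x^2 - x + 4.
f'(x) = 6*x^2 + 6*x - 1

Solve f'(x) = 0:
  6*x^2 + 6*x - 1 = 0 has no rational roots; quadratic formula: x = (-6 ± √60)/12.
  ⇒ x = -sqrt(15)/6 - 1/2 ≈ -1.1455, -1/2 + sqrt(15)/6 ≈ 0.1455

f''(x) = 12*x + 6
Second-derivative test at each critical point:
  f''(-1.1455) = -7.7460 < 0 → local maximum
  f''(0.1455) = 7.7460 > 0 → local minimum

Critical points: x = -sqrt(15)/6 - 1/2 ≈ -1.1455 (local maximum); x = -1/2 + sqrt(15)/6 ≈ 0.1455 (local minimum)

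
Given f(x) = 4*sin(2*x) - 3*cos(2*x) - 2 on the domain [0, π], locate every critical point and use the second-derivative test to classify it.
f'(x) = 6*sin(2*x) + 8*cos(2*x)

Solve f'(x) = 0 on [0, π]:
  f'(x) = 0 ⇔ 4*cos(2*x) = -3*sin(2*x) ⇔ tan(2*x) = -4/3, i.e. 2*x = arctan(-4/3) + nπ; keep the solutions lying in [0, π].
  ⇒ x = -atan(4/3)/2 + pi/2 ≈ 1.1071, pi - atan(4/3)/2 ≈ 2.6779

f''(x) = -16*sin(2*x) + 12*cos(2*x)
Second-derivative test at each critical point:
  f''(1.1071) = -20 < 0 → local maximum
  f''(2.6779) = 20 > 0 → local minimum

Critical points: x = -atan(4/3)/2 + pi/2 ≈ 1.1071 (local maximum); x = pi - atan(4/3)/2 ≈ 2.6779 (local minimum)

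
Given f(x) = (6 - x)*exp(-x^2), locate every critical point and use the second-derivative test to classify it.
f'(x) = (2*x*(x - 6) - 1)*exp(-x^2)

Solve f'(x) = 0:
  f'(x) = (2*x^2 - 12*x - 1)·exp(-x^2) and exp(-x^2) > 0 for every x, so f'(x) = 0 ⇔ 2*x^2 - 12*x - 1 = 0.
  2*x^2 - 12*x - 1 = 0 has no rational roots; quadratic formula: x = (12 ± √152)/4.
  ⇒ x = 3 - sqrt(38)/2 ≈ -0.0822, 3 + sqrt(38)/2 ≈ 6.0822

f''(x) = 2*(2*x^2*(6 - x) + 3*x - 6)*exp(-x^2)
Second-derivative test at each critical point:
  f''(-0.0822) = -12.2458 < 0 → local maximum
  f''(6.0822) = 1.059e-15 > 0 → local minimum

Critical points: x = 3 - sqrt(38)/2 ≈ -0.0822 (local maximum); x = 3 + sqrt(38)/2 ≈ 6.0822 (local minimum)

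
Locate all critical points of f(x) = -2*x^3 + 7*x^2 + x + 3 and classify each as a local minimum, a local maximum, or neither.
f'(x) = -6*x^2 + 14*x + 1

Solve f'(x) = 0:
  6*x^2 - 14*x - 1 = 0 has no rational roots; quadratic formula: x = (14 ± √220)/12.
  ⇒ x = 7/6 - sqrt(55)/6 ≈ -0.0694, 7/6 + sqrt(55)/6 ≈ 2.4027

f''(x) = 14 - 12*x
Second-derivative test at each critical point:
  f''(-0.0694) = 14.8324 > 0 → local minimum
  f''(2.4027) = -14.8324 < 0 → local maximum

Critical points: x = 7/6 - sqrt(55)/6 ≈ -0.0694 (local minimum); x = 7/6 + sqrt(55)/6 ≈ 2.4027 (local maximum)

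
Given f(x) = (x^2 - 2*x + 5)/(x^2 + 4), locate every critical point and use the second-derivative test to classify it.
f'(x) = 2*(x^2 - x - 4)/(x^4 + 8*x^2 + 16)

Solve f'(x) = 0:
  f'(x) = 2*(x^2 - x - 4)/(x^2 + 4)^2; the denominator is positive wherever f is defined, so f'(x) = 0 ⇔ 2*x^2 - 2*x - 8 = 0.
  Factor: 2*x^2 - 2*x - 8 = 2*(x^2 - x - 4); x^2 - x - 4 = 0 has no rational roots; quadratic formula: x = (1 ± √17)/2.
  ⇒ x = 1/2 - sqrt(17)/2 ≈ -1.5616, 1/2 + sqrt(17)/2 ≈ 2.5616

f''(x) = 2*(-2*x^3 + 3*x^2 + 24*x - 4)/(x^6 + 12*x^4 + 48*x^2 + 64)
Second-derivative test at each critical point:
  f''(-1.5616) = -0.1989 < 0 → local maximum
  f''(2.5616) = 0.0739 > 0 → local minimum

Critical points: x = 1/2 - sqrt(17)/2 ≈ -1.5616 (local maximum); x = 1/2 + sqrt(17)/2 ≈ 2.5616 (local minimum)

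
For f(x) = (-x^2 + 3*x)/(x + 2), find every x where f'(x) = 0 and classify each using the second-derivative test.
f'(x) = (-x^2 - 4*x + 6)/(x^2 + 4*x + 4)

Solve f'(x) = 0:
  f'(x) = -(x^2 + 4*x - 6)/(x + 2)^2; the denominator is positive wherever f is defined, so f'(x) = 0 ⇔ -x^2 - 4*x + 6 = 0.
  x^2 + 4*x - 6 = 0 has no rational roots; quadratic formula: x = (-4 ± √40)/2.
  ⇒ x = -sqrt(10) - 2 ≈ -5.1623, -2 + sqrt(10) ≈ 1.1623

f''(x) = -20/(x^3 + 6*x^2 + 12*x + 8)
Second-derivative test at each critical point:
  f''(-5.1623) = 0.6325 > 0 → local minimum
  f''(1.1623) = -0.6325 < 0 → local maximum

Critical points: x = -sqrt(10) - 2 ≈ -5.1623 (local minimum); x = -2 + sqrt(10) ≈ 1.1623 (local maximum)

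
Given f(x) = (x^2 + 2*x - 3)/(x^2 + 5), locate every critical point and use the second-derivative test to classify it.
f'(x) = 2*(-x^2 + 8*x + 5)/(x^4 + 10*x^2 + 25)

Solve f'(x) = 0:
  f'(x) = -2*(x^2 - 8*x - 5)/(x^2 + 5)^2; the denominator is positive wherever f is defined, so f'(x) = 0 ⇔ -2*x^2 + 16*x + 10 = 0.
  Factor: -2*x^2 + 16*x + 10 = -2*(x^2 - 8*x - 5); x^2 - 8*x - 5 = 0 has no rational roots; quadratic formula: x = (8 ± √84)/2.
  ⇒ x = 4 - sqrt(21) ≈ -0.5826, 4 + sqrt(21) ≈ 8.5826

f''(x) = 4*(x^3 - 12*x^2 - 15*x + 20)/(x^6 + 15*x^4 + 75*x^2 + 125)
Second-derivative test at each critical point:
  f''(-0.5826) = 0.6430 > 0 → local minimum
  f''(8.5826) = -0.0030 < 0 → local maximum

Critical points: x = 4 - sqrt(21) ≈ -0.5826 (local minimum); x = 4 + sqrt(21) ≈ 8.5826 (local maximum)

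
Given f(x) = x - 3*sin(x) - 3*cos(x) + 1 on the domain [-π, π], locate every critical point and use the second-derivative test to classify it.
f'(x) = -3*sqrt(2)*cos(x + pi/4) + 1

Solve f'(x) = 0 on [-π, π]:
  f'(x) = 0 ⇔ 3*sin(x) - 3*cos(x) = -1. Write the left side as R·cos(x + φ) with R = √((-3)² + (-3)²) = 3*sqrt(2), cos φ = -sqrt(2)/2, sin φ = -sqrt(2)/2; then cos(x + φ) = -sqrt(2)/6. Solve for x and keep the solutions lying in [-π, π].
  ⇒ x = -pi + atan((-sqrt(17) - 1)/(1 - sqrt(17))) ≈ -2.1183, atan((-1 + sqrt(17))/(1 + sqrt(17))) ≈ 0.5475

f''(x) = 3*sqrt(2)*sin(x + pi/4)
Second-derivative test at each critical point:
  f''(-2.1183) = -4.1231 < 0 → local maximum
  f''(0.5475) = 4.1231 > 0 → local minimum

Critical points: x = -pi + atan((-sqrt(17) - 1)/(1 - sqrt(17))) ≈ -2.1183 (local maximum); x = atan((-1 + sqrt(17))/(1 + sqrt(17))) ≈ 0.5475 (local minimum)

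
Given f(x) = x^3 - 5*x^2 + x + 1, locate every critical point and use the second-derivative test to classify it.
f'(x) = 3*x^2 - 10*x + 1

Solve f'(x) = 0:
  3*x^2 - 10*x + 1 = 0 has no rational roots; quadratic formula: x = (10 ± √88)/6.
  ⇒ x = 5/3 - sqrt(22)/3 ≈ 0.1032, sqrt(22)/3 + 5/3 ≈ 3.2301

f''(x) = 6*x - 10
Second-derivative test at each critical point:
  f''(0.1032) = -9.3808 < 0 → local maximum
  f''(3.2301) = 9.3808 > 0 → local minimum

Critical points: x = 5/3 - sqrt(22)/3 ≈ 0.1032 (local maximum); x = sqrt(22)/3 + 5/3 ≈ 3.2301 (local minimum)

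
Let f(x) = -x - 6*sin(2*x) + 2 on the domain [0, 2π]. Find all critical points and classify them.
f'(x) = 24*sin(x)^2 - 13

Solve f'(x) = 0 on [0, 2π]:
  f'(x) = 0 ⇔ cos(2*x) = -1/12, i.e. 2*x = ±arccos(-1/12) + 2nπ; keep the solutions lying in [0, 2π].
  ⇒ x = acos(-1/12)/2 ≈ 0.8271, pi - acos(-1/12)/2 ≈ 2.3145, acos(-1/12)/2 + pi ≈ 3.9687, -acos(-1/12)/2 + 2*pi ≈ 5.4561

f''(x) = 24*sin(2*x)
Second-derivative test at each critical point:
  f''(0.8271) = 23.9165 > 0 → local minimum
  f''(2.3145) = -23.9165 < 0 → local maximum
  f''(3.9687) = 23.9165 > 0 → local minimum
  f''(5.4561) = -23.9165 < 0 → local maximum

Critical points: x = acos(-1/12)/2 ≈ 0.8271 (local minimum); x = pi - acos(-1/12)/2 ≈ 2.3145 (local maximum); x = acos(-1/12)/2 + pi ≈ 3.9687 (local minimum); x = -acos(-1/12)/2 + 2*pi ≈ 5.4561 (local maximum)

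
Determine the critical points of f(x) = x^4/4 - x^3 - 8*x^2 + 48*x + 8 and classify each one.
f'(x) = x^3 - 3*x^2 - 16*x + 48

Solve f'(x) = 0:
  Factor: x^3 - 3*x^2 - 16*x + 48 = (x - 4)*(x - 3)*(x + 4) = 0.
  ⇒ x = -4, 3, 4

f''(x) = 3*x^2 - 6*x - 16
Second-derivative test at each critical point:
  f''(-4) = 56 > 0 → local minimum
  f''(3) = -7 < 0 → local maximum
  f''(4) = 8 > 0 → local minimum

Critical points: x = -4 (local minimum); x = 3 (local maximum); x = 4 (local minimum)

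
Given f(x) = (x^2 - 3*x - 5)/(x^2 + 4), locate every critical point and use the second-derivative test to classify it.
f'(x) = 3*(x^2 + 6*x - 4)/(x^4 + 8*x^2 + 16)

Solve f'(x) = 0:
  f'(x) = 3*(x^2 + 6*x - 4)/(x^2 + 4)^2; the denominator is positive wherever f is defined, so f'(x) = 0 ⇔ 3*x^2 + 18*x - 12 = 0.
  Factor: 3*x^2 + 18*x - 12 = 3*(x^2 + 6*x - 4); x^2 + 6*x - 4 = 0 has no rational roots; quadratic formula: x = (-6 ± √52)/2.
  ⇒ x = -sqrt(13) - 3 ≈ -6.6056, -3 + sqrt(13) ≈ 0.6056

f''(x) = 6*(-x^3 - 9*x^2 + 12*x + 12)/(x^6 + 12*x^4 + 48*x^2 + 64)
Second-derivative test at each critical point:
  f''(-6.6056) = -0.0095 < 0 → local maximum
  f''(0.6056) = 1.1345 > 0 → local minimum

Critical points: x = -sqrt(13) - 3 ≈ -6.6056 (local maximum); x = -3 + sqrt(13) ≈ 0.6056 (local minimum)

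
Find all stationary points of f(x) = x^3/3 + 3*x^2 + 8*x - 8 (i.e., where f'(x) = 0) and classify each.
f'(x) = x^2 + 6*x + 8

Solve f'(x) = 0:
  Factor: x^2 + 6*x + 8 = (x + 2)*(x + 4) = 0.
  ⇒ x = -4, -2

f''(x) = 2*x + 6
Second-derivative test at each critical point:
  f''(-4) = -2 < 0 → local maximum
  f''(-2) = 2 > 0 → local minimum

Critical points: x = -4 (local maximum); x = -2 (local minimum)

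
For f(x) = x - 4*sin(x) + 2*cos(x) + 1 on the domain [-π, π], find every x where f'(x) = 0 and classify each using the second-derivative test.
f'(x) = -2*sin(x) - 4*cos(x) + 1

Solve f'(x) = 0 on [-π, π]:
  f'(x) = 0 ⇔ -2*sin(x) - 4*cos(x) = -1. Write the left side as R·cos(x + φ) with R = √((-4)² + 2²) = 2*sqrt(5), cos φ = -2*sqrt(5)/5, sin φ = sqrt(5)/5; then cos(x + φ) = -sqrt(5)/10. Solve for x and keep the solutions lying in [-π, π].
  ⇒ x = atan((1 - 2*sqrt(19))/(2 + sqrt(19))) ≈ -0.8816, atan((1 + 2*sqrt(19))/(2 - sqrt(19))) + pi ≈ 1.8089

f''(x) = 4*sin(x) - 2*cos(x)
Second-derivative test at each critical point:
  f''(-0.8816) = -4.3589 < 0 → local maximum
  f''(1.8089) = 4.3589 > 0 → local minimum

Critical points: x = atan((1 - 2*sqrt(19))/(2 + sqrt(19))) ≈ -0.8816 (local maximum); x = atan((1 + 2*sqrt(19))/(2 - sqrt(19))) + pi ≈ 1.8089 (local minimum)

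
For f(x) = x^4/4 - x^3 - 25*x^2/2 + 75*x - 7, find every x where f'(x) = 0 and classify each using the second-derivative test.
f'(x) = x^3 - 3*x^2 - 25*x + 75

Solve f'(x) = 0:
  Factor: x^3 - 3*x^2 - 25*x + 75 = (x - 5)*(x - 3)*(x + 5) = 0.
  ⇒ x = -5, 3, 5

f''(x) = 3*x^2 - 6*x - 25
Second-derivative test at each critical point:
  f''(-5) = 80 > 0 → local minimum
  f''(3) = -16 < 0 → local maximum
  f''(5) = 20 > 0 → local minimum

Critical points: x = -5 (local minimum); x = 3 (local maximum); x = 5 (local minimum)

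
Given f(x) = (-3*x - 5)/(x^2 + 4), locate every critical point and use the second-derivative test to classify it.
f'(x) = (3*x^2 + 10*x - 12)/(x^4 + 8*x^2 + 16)

Solve f'(x) = 0:
  f'(x) = (3*x^2 + 10*x - 12)/(x^2 + 4)^2; the denominator is positive wherever f is defined, so f'(x) = 0 ⇔ 3*x^2 + 10*x - 12 = 0.
  3*x^2 + 10*x - 12 = 0 has no rational roots; quadratic formula: x = (-10 ± √244)/6.
  ⇒ x = -sqrt(61)/3 - 5/3 ≈ -4.2701, -5/3 + sqrt(61)/3 ≈ 0.9367

f''(x) = 2*(-4*x^2*(3*x + 5) + (9*x + 5)*(x^2 + 4))/(x^2 + 4)^3
Second-derivative test at each critical point:
  f''(-4.2701) = -0.0316 < 0 → local maximum
  f''(0.9367) = 0.6566 > 0 → local minimum

Critical points: x = -sqrt(61)/3 - 5/3 ≈ -4.2701 (local maximum); x = -5/3 + sqrt(61)/3 ≈ 0.9367 (local minimum)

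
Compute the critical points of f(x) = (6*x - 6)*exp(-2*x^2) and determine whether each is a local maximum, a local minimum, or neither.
f'(x) = 6*(-4*x*(x - 1) + 1)*exp(-2*x^2)

Solve f'(x) = 0:
  f'(x) = (-24*x^2 + 24*x + 6)·exp(-2*x^2) and exp(-2*x^2) > 0 for every x, so f'(x) = 0 ⇔ -24*x^2 + 24*x + 6 = 0.
  Factor: -24*x^2 + 24*x + 6 = -6*(4*x^2 - 4*x - 1); 4*x^2 - 4*x - 1 = 0 has no rational roots; quadratic formula: x = (4 ± √32)/8.
  ⇒ x = 1/2 - sqrt(2)/2 ≈ -0.2071, 1/2 + sqrt(2)/2 ≈ 1.2071

f''(x) = 24*(4*x^2*(x - 1) - 3*x + 1)*exp(-2*x^2)
Second-derivative test at each critical point:
  f''(-0.2071) = 31.1508 > 0 → local minimum
  f''(1.2071) = -1.8412 < 0 → local maximum

Critical points: x = 1/2 - sqrt(2)/2 ≈ -0.2071 (local minimum); x = 1/2 + sqrt(2)/2 ≈ 1.2071 (local maximum)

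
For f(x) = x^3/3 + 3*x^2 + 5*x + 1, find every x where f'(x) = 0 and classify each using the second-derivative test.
f'(x) = x^2 + 6*x + 5

Solve f'(x) = 0:
  Factor: x^2 + 6*x + 5 = (x + 1)*(x + 5) = 0.
  ⇒ x = -5, -1

f''(x) = 2*x + 6
Second-derivative test at each critical point:
  f''(-5) = -4 < 0 → local maximum
  f''(-1) = 4 > 0 → local minimum

Critical points: x = -5 (local maximum); x = -1 (local minimum)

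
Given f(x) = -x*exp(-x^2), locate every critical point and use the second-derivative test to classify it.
f'(x) = (2*x^2 - 1)*exp(-x^2)

Solve f'(x) = 0:
  f'(x) = (2*x^2 - 1)·exp(-x^2) and exp(-x^2) > 0 for every x, so f'(x) = 0 ⇔ 2*x^2 - 1 = 0.
  2*x^2 - 1 = 0 has no rational roots; quadratic formula: x = (0 ± √8)/4.
  ⇒ x = -sqrt(2)/2 ≈ -0.7071, sqrt(2)/2 ≈ 0.7071

f''(x) = (-4*x^3 + 6*x)*exp(-x^2)
Second-derivative test at each critical point:
  f''(-0.7071) = -1.7155 < 0 → local maximum
  f''(0.7071) = 1.7155 > 0 → local minimum

Critical points: x = -sqrt(2)/2 ≈ -0.7071 (local maximum); x = sqrt(2)/2 ≈ 0.7071 (local minimum)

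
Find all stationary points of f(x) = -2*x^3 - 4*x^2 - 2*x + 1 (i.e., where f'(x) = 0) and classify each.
f'(x) = -6*x^2 - 8*x - 2

Solve f'(x) = 0:
  Factor: -6*x^2 - 8*x - 2 = -2*(x + 1)*(3*x + 1) = 0.
  ⇒ x = -1, -1/3

f''(x) = -12*x - 8
Second-derivative test at each critical point:
  f''(-1) = 4 > 0 → local minimum
  f''(-1/3) = -4 < 0 → local maximum

Critical points: x = -1 (local minimum); x = -1/3 (local maximum)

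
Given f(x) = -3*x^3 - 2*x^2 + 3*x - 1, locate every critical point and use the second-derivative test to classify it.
f'(x) = -9*x^2 - 4*x + 3

Solve f'(x) = 0:
  9*x^2 + 4*x - 3 = 0 has no rational roots; quadratic formula: x = (-4 ± √124)/18.
  ⇒ x = -sqrt(31)/9 - 2/9 ≈ -0.8409, -2/9 + sqrt(31)/9 ≈ 0.3964

f''(x) = -18*x - 4
Second-derivative test at each critical point:
  f''(-0.8409) = 11.1355 > 0 → local minimum
  f''(0.3964) = -11.1355 < 0 → local maximum

Critical points: x = -sqrt(31)/9 - 2/9 ≈ -0.8409 (local minimum); x = -2/9 + sqrt(31)/9 ≈ 0.3964 (local maximum)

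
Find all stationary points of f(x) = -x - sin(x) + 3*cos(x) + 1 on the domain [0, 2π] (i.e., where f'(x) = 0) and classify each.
f'(x) = -3*sin(x) - cos(x) - 1

Solve f'(x) = 0 on [0, 2π]:
  f'(x) = 0 ⇔ -3*sin(x) - cos(x) = 1. Write the left side as R·cos(x + φ) with R = √((-1)² + 3²) = sqrt(10), cos φ = -sqrt(10)/10, sin φ = 3*sqrt(10)/10; then cos(x + φ) = sqrt(10)/10. Solve for x and keep the solutions lying in [0, 2π].
  ⇒ x = pi ≈ 3.1416, -atan(3/4) + 2*pi ≈ 5.6397

f''(x) = sin(x) - 3*cos(x)
Second-derivative test at each critical point:
  f''(3.1416) = 3 > 0 → local minimum
  f''(5.6397) = -3 < 0 → local maximum

Critical points: x = pi ≈ 3.1416 (local minimum); x = -atan(3/4) + 2*pi ≈ 5.6397 (local maximum)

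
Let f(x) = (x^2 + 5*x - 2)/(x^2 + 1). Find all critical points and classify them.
f'(x) = (-5*x^2 + 6*x + 5)/(x^4 + 2*x^2 + 1)

Solve f'(x) = 0:
  f'(x) = -(5*x^2 - 6*x - 5)/(x^2 + 1)^2; the denominator is positive wherever f is defined, so f'(x) = 0 ⇔ -5*x^2 + 6*x + 5 = 0.
  5*x^2 - 6*x - 5 = 0 has no rational roots; quadratic formula: x = (6 ± √136)/10.
  ⇒ x = 3/5 - sqrt(34)/5 ≈ -0.5662, 3/5 + sqrt(34)/5 ≈ 1.7662

f''(x) = 2*(5*x^3 - 9*x^2 - 15*x + 3)/(x^6 + 3*x^4 + 3*x^2 + 1)
Second-derivative test at each critical point:
  f''(-0.5662) = 6.6872 > 0 → local minimum
  f''(1.7662) = -0.6872 < 0 → local maximum

Critical points: x = 3/5 - sqrt(34)/5 ≈ -0.5662 (local minimum); x = 3/5 + sqrt(34)/5 ≈ 1.7662 (local maximum)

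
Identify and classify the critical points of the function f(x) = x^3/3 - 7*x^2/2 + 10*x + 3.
f'(x) = x^2 - 7*x + 10

Solve f'(x) = 0:
  Factor: x^2 - 7*x + 10 = (x - 5)*(x - 2) = 0.
  ⇒ x = 2, 5

f''(x) = 2*x - 7
Second-derivative test at each critical point:
  f''(2) = -3 < 0 → local maximum
  f''(5) = 3 > 0 → local minimum

Critical points: x = 2 (local maximum); x = 5 (local minimum)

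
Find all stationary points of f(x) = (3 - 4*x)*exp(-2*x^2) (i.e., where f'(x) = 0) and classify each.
f'(x) = 4*(x*(4*x - 3) - 1)*exp(-2*x^2)

Solve f'(x) = 0:
  f'(x) = (16*x^2 - 12*x - 4)·exp(-2*x^2) and exp(-2*x^2) > 0 for every x, so f'(x) = 0 ⇔ 16*x^2 - 12*x - 4 = 0.
  Factor: 16*x^2 - 12*x - 4 = 4*(x - 1)*(4*x + 1) = 0.
  ⇒ x = -1/4, 1

f''(x) = 4*(4*x^2*(3 - 4*x) + 12*x - 3)*exp(-2*x^2)
Second-derivative test at each critical point:
  f''(-1/4) = -17.6499 < 0 → local maximum
  f''(1) = 2.7067 > 0 → local minimum

Critical points: x = -1/4 (local maximum); x = 1 (local minimum)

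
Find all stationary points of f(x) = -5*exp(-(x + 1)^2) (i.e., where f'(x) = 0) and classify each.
f'(x) = 10*(x + 1)*exp(-(x + 1)^2)

Solve f'(x) = 0:
  f'(x) = (10*x + 10)·exp(-(x + 1)^2) and exp(-(x + 1)^2) > 0 for every x, so f'(x) = 0 ⇔ 10*x + 10 = 0.
  Factor: 10*x + 10 = 10*(x + 1) = 0.
  ⇒ x = -1

f''(x) = 10*(1 - 2*(x + 1)^2)*exp(-(x + 1)^2)
Second-derivative test at each critical point:
  f''(-1) = 10 > 0 → local minimum

Critical points: x = -1 (local minimum)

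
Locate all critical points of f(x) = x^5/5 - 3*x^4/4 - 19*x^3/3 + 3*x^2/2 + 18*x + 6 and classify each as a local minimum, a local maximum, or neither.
f'(x) = x^4 - 3*x^3 - 19*x^2 + 3*x + 18

Solve f'(x) = 0:
  Factor: x^4 - 3*x^3 - 19*x^2 + 3*x + 18 = (x - 6)*(x - 1)*(x + 1)*(x + 3) = 0.
  ⇒ x = -3, -1, 1, 6

f''(x) = 4*x^3 - 9*x^2 - 38*x + 3
Second-derivative test at each critical point:
  f''(-3) = -72 < 0 → local maximum
  f''(-1) = 28 > 0 → local minimum
  f''(1) = -40 < 0 → local maximum
  f''(6) = 315 > 0 → local minimum

Critical points: x = -3 (local maximum); x = -1 (local minimum); x = 1 (local maximum); x = 6 (local minimum)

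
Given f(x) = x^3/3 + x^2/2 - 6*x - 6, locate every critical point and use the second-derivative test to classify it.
f'(x) = x^2 + x - 6

Solve f'(x) = 0:
  Factor: x^2 + x - 6 = (x - 2)*(x + 3) = 0.
  ⇒ x = -3, 2

f''(x) = 2*x + 1
Second-derivative test at each critical point:
  f''(-3) = -5 < 0 → local maximum
  f''(2) = 5 > 0 → local minimum

Critical points: x = -3 (local maximum); x = 2 (local minimum)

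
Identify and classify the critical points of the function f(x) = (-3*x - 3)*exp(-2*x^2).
f'(x) = 3*(4*x*(x + 1) - 1)*exp(-2*x^2)

Solve f'(x) = 0:
  f'(x) = (12*x^2 + 12*x - 3)·exp(-2*x^2) and exp(-2*x^2) > 0 for every x, so f'(x) = 0 ⇔ 12*x^2 + 12*x - 3 = 0.
  Factor: 12*x^2 + 12*x - 3 = 3*(4*x^2 + 4*x - 1); 4*x^2 + 4*x - 1 = 0 has no rational roots; quadratic formula: x = (-4 ± √32)/8.
  ⇒ x = -sqrt(2)/2 - 1/2 ≈ -1.2071, -1/2 + sqrt(2)/2 ≈ 0.2071

f''(x) = 12*(-4*x^2*(x + 1) + 3*x + 1)*exp(-2*x^2)
Second-derivative test at each critical point:
  f''(-1.2071) = -0.9206 < 0 → local maximum
  f''(0.2071) = 15.5754 > 0 → local minimum

Critical points: x = -sqrt(2)/2 - 1/2 ≈ -1.2071 (local maximum); x = -1/2 + sqrt(2)/2 ≈ 0.2071 (local minimum)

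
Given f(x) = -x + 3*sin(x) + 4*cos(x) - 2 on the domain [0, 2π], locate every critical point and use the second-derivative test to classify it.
f'(x) = -4*sin(x) + 3*cos(x) - 1

Solve f'(x) = 0 on [0, 2π]:
  f'(x) = 0 ⇔ -4*sin(x) + 3*cos(x) = 1. Write the left side as R·cos(x + φ) with R = √(3² + 4²) = 5, cos φ = 3/5, sin φ = 4/5; then cos(x + φ) = 1/5. Solve for x and keep the solutions lying in [0, 2π].
  ⇒ x = atan((-4 + 6*sqrt(6))/(3 + 8*sqrt(6))) ≈ 0.4421, atan((-6*sqrt(6) - 4)/(3 - 8*sqrt(6))) + pi ≈ 3.9865

f''(x) = -3*sin(x) - 4*cos(x)
Second-derivative test at each critical point:
  f''(0.4421) = -4.8990 < 0 → local maximum
  f''(3.9865) = 4.8990 > 0 → local minimum

Critical points: x = atan((-4 + 6*sqrt(6))/(3 + 8*sqrt(6))) ≈ 0.4421 (local maximum); x = atan((-6*sqrt(6) - 4)/(3 - 8*sqrt(6))) + pi ≈ 3.9865 (local minimum)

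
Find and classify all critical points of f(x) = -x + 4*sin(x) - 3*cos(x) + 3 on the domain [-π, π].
f'(x) = 3*sin(x) + 4*cos(x) - 1

Solve f'(x) = 0 on [-π, π]:
  f'(x) = 0 ⇔ 3*sin(x) + 4*cos(x) = 1. Write the left side as R·cos(x + φ) with R = √(4² + (-3)²) = 5, cos φ = 4/5, sin φ = -3/5; then cos(x + φ) = 1/5. Solve for x and keep the solutions lying in [-π, π].
  ⇒ x = atan((3 - 8*sqrt(6))/(4 + 6*sqrt(6))) ≈ -0.7259, atan((3 + 8*sqrt(6))/(4 - 6*sqrt(6))) + pi ≈ 2.0129

f''(x) = -4*sin(x) + 3*cos(x)
Second-derivative test at each critical point:
  f''(-0.7259) = 4.8990 > 0 → local minimum
  f''(2.0129) = -4.8990 < 0 → local maximum

Critical points: x = atan((3 - 8*sqrt(6))/(4 + 6*sqrt(6))) ≈ -0.7259 (local minimum); x = atan((3 + 8*sqrt(6))/(4 - 6*sqrt(6))) + pi ≈ 2.0129 (local maximum)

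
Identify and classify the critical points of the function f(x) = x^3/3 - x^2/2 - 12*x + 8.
f'(x) = x^2 - x - 12

Solve f'(x) = 0:
  Factor: x^2 - x - 12 = (x - 4)*(x + 3) = 0.
  ⇒ x = -3, 4

f''(x) = 2*x - 1
Second-derivative test at each critical point:
  f''(-3) = -7 < 0 → local maximum
  f''(4) = 7 > 0 → local minimum

Critical points: x = -3 (local maximum); x = 4 (local minimum)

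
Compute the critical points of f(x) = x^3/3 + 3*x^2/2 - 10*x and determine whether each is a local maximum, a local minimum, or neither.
f'(x) = x^2 + 3*x - 10

Solve f'(x) = 0:
  Factor: x^2 + 3*x - 10 = (x - 2)*(x + 5) = 0.
  ⇒ x = -5, 2

f''(x) = 2*x + 3
Second-derivative test at each critical point:
  f''(-5) = -7 < 0 → local maximum
  f''(2) = 7 > 0 → local minimum

Critical points: x = -5 (local maximum); x = 2 (local minimum)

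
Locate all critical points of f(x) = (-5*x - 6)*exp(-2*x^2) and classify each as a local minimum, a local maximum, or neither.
f'(x) = (4*x*(5*x + 6) - 5)*exp(-2*x^2)

Solve f'(x) = 0:
  f'(x) = (20*x^2 + 24*x - 5)·exp(-2*x^2) and exp(-2*x^2) > 0 for every x, so f'(x) = 0 ⇔ 20*x^2 + 24*x - 5 = 0.
  20*x^2 + 24*x - 5 = 0 has no rational roots; quadratic formula: x = (-24 ± √976)/40.
  ⇒ x = -sqrt(61)/10 - 3/5 ≈ -1.3810, -3/5 + sqrt(61)/10 ≈ 0.1810

f''(x) = 4*(-20*x^3 - 24*x^2 + 15*x + 6)*exp(-2*x^2)
Second-derivative test at each critical point:
  f''(-1.3810) = -0.6889 < 0 → local maximum
  f''(0.1810) = 29.2591 > 0 → local minimum

Critical points: x = -sqrt(61)/10 - 3/5 ≈ -1.3810 (local maximum); x = -3/5 + sqrt(61)/10 ≈ 0.1810 (local minimum)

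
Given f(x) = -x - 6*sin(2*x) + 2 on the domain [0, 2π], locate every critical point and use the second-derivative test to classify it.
f'(x) = 24*sin(x)^2 - 13

Solve f'(x) = 0 on [0, 2π]:
  f'(x) = 0 ⇔ cos(2*x) = -1/12, i.e. 2*x = ±arccos(-1/12) + 2nπ; keep the solutions lying in [0, 2π].
  ⇒ x = acos(-1/12)/2 ≈ 0.8271, pi - acos(-1/12)/2 ≈ 2.3145, acos(-1/12)/2 + pi ≈ 3.9687, -acos(-1/12)/2 + 2*pi ≈ 5.4561

f''(x) = 24*sin(2*x)
Second-derivative test at each critical point:
  f''(0.8271) = 23.9165 > 0 → local minimum
  f''(2.3145) = -23.9165 < 0 → local maximum
  f''(3.9687) = 23.9165 > 0 → local minimum
  f''(5.4561) = -23.9165 < 0 → local maximum

Critical points: x = acos(-1/12)/2 ≈ 0.8271 (local minimum); x = pi - acos(-1/12)/2 ≈ 2.3145 (local maximum); x = acos(-1/12)/2 + pi ≈ 3.9687 (local minimum); x = -acos(-1/12)/2 + 2*pi ≈ 5.4561 (local maximum)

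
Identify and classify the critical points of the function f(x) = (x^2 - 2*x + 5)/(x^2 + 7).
f'(x) = 2*(x^2 + 2*x - 7)/(x^4 + 14*x^2 + 49)

Solve f'(x) = 0:
  f'(x) = 2*(x^2 + 2*x - 7)/(x^2 + 7)^2; the denominator is positive wherever f is defined, so f'(x) = 0 ⇔ 2*x^2 + 4*x - 14 = 0.
  Factor: 2*x^2 + 4*x - 14 = 2*(x^2 + 2*x - 7); x^2 + 2*x - 7 = 0 has no rational roots; quadratic formula: x = (-2 ± √32)/2.
  ⇒ x = -2*sqrt(2) - 1 ≈ -3.8284, -1 + 2*sqrt(2) ≈ 1.8284

f''(x) = 4*(-x^3 - 3*x^2 + 21*x + 7)/(x^6 + 21*x^4 + 147*x^2 + 343)
Second-derivative test at each critical point:
  f''(-3.8284) = -0.0241 < 0 → local maximum
  f''(1.8284) = 0.1058 > 0 → local minimum

Critical points: x = -2*sqrt(2) - 1 ≈ -3.8284 (local maximum); x = -1 + 2*sqrt(2) ≈ 1.8284 (local minimum)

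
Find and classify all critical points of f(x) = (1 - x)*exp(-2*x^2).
f'(x) = (4*x*(x - 1) - 1)*exp(-2*x^2)

Solve f'(x) = 0:
  f'(x) = (4*x^2 - 4*x - 1)·exp(-2*x^2) and exp(-2*x^2) > 0 for every x, so f'(x) = 0 ⇔ 4*x^2 - 4*x - 1 = 0.
  4*x^2 - 4*x - 1 = 0 has no rational roots; quadratic formula: x = (4 ± √32)/8.
  ⇒ x = 1/2 - sqrt(2)/2 ≈ -0.2071, 1/2 + sqrt(2)/2 ≈ 1.2071

f''(x) = 4*(4*x^2*(1 - x) + 3*x - 1)*exp(-2*x^2)
Second-derivative test at each critical point:
  f''(-0.2071) = -5.1918 < 0 → local maximum
  f''(1.2071) = 0.3069 > 0 → local minimum

Critical points: x = 1/2 - sqrt(2)/2 ≈ -0.2071 (local maximum); x = 1/2 + sqrt(2)/2 ≈ 1.2071 (local minimum)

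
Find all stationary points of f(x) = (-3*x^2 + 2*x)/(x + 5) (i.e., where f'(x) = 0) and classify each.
f'(x) = (-3*x^2 - 30*x + 10)/(x^2 + 10*x + 25)

Solve f'(x) = 0:
  f'(x) = -(3*x^2 + 30*x - 10)/(x + 5)^2; the denominator is positive wherever f is defined, so f'(x) = 0 ⇔ -3*x^2 - 30*x + 10 = 0.
  3*x^2 + 30*x - 10 = 0 has no rational roots; quadratic formula: x = (-30 ± √1020)/6.
  ⇒ x = -sqrt(255)/3 - 5 ≈ -10.3229, -5 + sqrt(255)/3 ≈ 0.3229

f''(x) = -170/(x^3 + 15*x^2 + 75*x + 125)
Second-derivative test at each critical point:
  f''(-10.3229) = 1.1272 > 0 → local minimum
  f''(0.3229) = -1.1272 < 0 → local maximum

Critical points: x = -sqrt(255)/3 - 5 ≈ -10.3229 (local minimum); x = -5 + sqrt(255)/3 ≈ 0.3229 (local maximum)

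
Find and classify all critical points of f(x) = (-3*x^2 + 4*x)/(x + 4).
f'(x) = (-3*x^2 - 24*x + 16)/(x^2 + 8*x + 16)

Solve f'(x) = 0:
  f'(x) = -(3*x^2 + 24*x - 16)/(x + 4)^2; the denominator is positive wherever f is defined, so f'(x) = 0 ⇔ -3*x^2 - 24*x + 16 = 0.
  3*x^2 + 24*x - 16 = 0 has no rational roots; quadratic formula: x = (-24 ± √768)/6.
  ⇒ x = -8*sqrt(3)/3 - 4 ≈ -8.6188, -4 + 8*sqrt(3)/3 ≈ 0.6188

f''(x) = -128/(x^3 + 12*x^2 + 48*x + 64)
Second-derivative test at each critical point:
  f''(-8.6188) = 1.2990 > 0 → local minimum
  f''(0.6188) = -1.2990 < 0 → local maximum

Critical points: x = -8*sqrt(3)/3 - 4 ≈ -8.6188 (local minimum); x = -4 + 8*sqrt(3)/3 ≈ 0.6188 (local maximum)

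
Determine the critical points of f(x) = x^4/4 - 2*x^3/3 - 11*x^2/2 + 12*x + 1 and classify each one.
f'(x) = x^3 - 2*x^2 - 11*x + 12

Solve f'(x) = 0:
  Factor: x^3 - 2*x^2 - 11*x + 12 = (x - 4)*(x - 1)*(x + 3) = 0.
  ⇒ x = -3, 1, 4

f''(x) = 3*x^2 - 4*x - 11
Second-derivative test at each critical point:
  f''(-3) = 28 > 0 → local minimum
  f''(1) = -12 < 0 → local maximum
  f''(4) = 21 > 0 → local minimum

Critical points: x = -3 (local minimum); x = 1 (local maximum); x = 4 (local minimum)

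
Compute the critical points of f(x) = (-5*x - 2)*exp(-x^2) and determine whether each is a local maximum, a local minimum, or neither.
f'(x) = (2*x*(5*x + 2) - 5)*exp(-x^2)

Solve f'(x) = 0:
  f'(x) = (10*x^2 + 4*x - 5)·exp(-x^2) and exp(-x^2) > 0 for every x, so f'(x) = 0 ⇔ 10*x^2 + 4*x - 5 = 0.
  10*x^2 + 4*x - 5 = 0 has no rational roots; quadratic formula: x = (-4 ± √216)/20.
  ⇒ x = -3*sqrt(6)/10 - 1/5 ≈ -0.9348, -1/5 + 3*sqrt(6)/10 ≈ 0.5348

f''(x) = 2*(-10*x^3 - 4*x^2 + 15*x + 2)*exp(-x^2)
Second-derivative test at each critical point:
  f''(-0.9348) = -6.1331 < 0 → local maximum
  f''(0.5348) = 11.0406 > 0 → local minimum

Critical points: x = -3*sqrt(6)/10 - 1/5 ≈ -0.9348 (local maximum); x = -1/5 + 3*sqrt(6)/10 ≈ 0.5348 (local minimum)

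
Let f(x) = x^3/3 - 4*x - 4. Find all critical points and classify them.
f'(x) = x^2 - 4

Solve f'(x) = 0:
  Factor: x^2 - 4 = (x - 2)*(x + 2) = 0.
  ⇒ x = -2, 2

f''(x) = 2*x
Second-derivative test at each critical point:
  f''(-2) = -4 < 0 → local maximum
  f''(2) = 4 > 0 → local minimum

Critical points: x = -2 (local maximum); x = 2 (local minimum)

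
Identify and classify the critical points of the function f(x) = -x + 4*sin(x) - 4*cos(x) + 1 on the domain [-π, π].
f'(x) = 4*sqrt(2)*sin(x + pi/4) - 1

Solve f'(x) = 0 on [-π, π]:
  f'(x) = 0 ⇔ 4*sin(x) + 4*cos(x) = 1. Write the left side as R·cos(x + φ) with R = √(4² + (-4)²) = 4*sqrt(2), cos φ = sqrt(2)/2, sin φ = -sqrt(2)/2; then cos(x + φ) = sqrt(2)/8. Solve for x and keep the solutions lying in [-π, π].
  ⇒ x = atan((1 - sqrt(31))/(1 + sqrt(31))) ≈ -0.6077, atan((1 + sqrt(31))/(1 - sqrt(31))) + pi ≈ 2.1785

f''(x) = 4*sqrt(2)*cos(x + pi/4)
Second-derivative test at each critical point:
  f''(-0.6077) = 5.5678 > 0 → local minimum
  f''(2.1785) = -5.5678 < 0 → local maximum

Critical points: x = atan((1 - sqrt(31))/(1 + sqrt(31))) ≈ -0.6077 (local minimum); x = atan((1 + sqrt(31))/(1 - sqrt(31))) + pi ≈ 2.1785 (local maximum)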